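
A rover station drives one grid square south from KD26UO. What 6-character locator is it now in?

KD26un

Latitude subsquare o = 14; −1 → 13 = n.
The longitude characters are unchanged.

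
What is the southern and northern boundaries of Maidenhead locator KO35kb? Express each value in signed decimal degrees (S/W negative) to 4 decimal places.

55.0417, 55.0833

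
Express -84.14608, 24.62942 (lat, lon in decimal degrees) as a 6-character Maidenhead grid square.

KA25hu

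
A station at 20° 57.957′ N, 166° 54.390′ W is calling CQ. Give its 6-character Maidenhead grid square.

AL60nx

Shift to the Maidenhead origin (180°W, 90°S): lon 13.0935, lat 110.9659.
Field (20°×10°, letters A–R): 13.0935/20 → 0 → A, 110.9659/10 → 11 → L; chars AL.
Square (2°×1°, digits 0–9): 13.0935/2 → 6, 0.9659/1 → 0; chars 60.
Subsquare (5′×2.5′, letters a–x): 1.0935/0.0833333 → 13 → n, 0.9659/0.0416667 → 23 → x; chars nx.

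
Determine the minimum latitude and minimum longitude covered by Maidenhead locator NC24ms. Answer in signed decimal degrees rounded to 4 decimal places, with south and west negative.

-65.2500, 85.0000

Field N=13, C=2: +13·20° lon, +2·10° lat → SW at lon 80°, lat -70°.
Square 2, 4: +2·2° lon, +4·1° lat → SW at lon 84°, lat -66°.
Subsquare m=12, s=18: +12·0.0833333° lon, +18·0.0416667° lat → SW at lon 85°, lat -65.25°.
latitude -65.2500, longitude 85.0000.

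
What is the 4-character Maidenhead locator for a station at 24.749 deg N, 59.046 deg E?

LL94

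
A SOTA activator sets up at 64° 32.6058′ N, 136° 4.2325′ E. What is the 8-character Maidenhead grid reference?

Offset from 180°W / 90°S: lon 316.07054°, lat 154.54343°.
Field: 316.07054/20 → 15 → P, 154.54343/10 → 15 → P; chars PP.
Square: 16.07054/2 → 8, 4.54343/1 → 4; chars 84.
Subsquare: 0.07054/0.0833333 → 0 → a, 0.54343/0.0416667 → 13 → n; chars an.
Extended square: 0.07054/0.00833333 → 8, 0.00176/0.00416667 → 0; chars 80.

PP84an80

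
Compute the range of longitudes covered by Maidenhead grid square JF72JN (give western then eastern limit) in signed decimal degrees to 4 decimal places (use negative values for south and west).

14.7500, 14.8333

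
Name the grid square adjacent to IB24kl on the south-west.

IB24jk

Longitude subsquare k = 10; −1 → 9 = j.
Latitude subsquare l = 11; −1 → 10 = k.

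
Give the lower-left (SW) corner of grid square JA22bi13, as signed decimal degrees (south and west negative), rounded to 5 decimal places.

-87.65417, 4.09167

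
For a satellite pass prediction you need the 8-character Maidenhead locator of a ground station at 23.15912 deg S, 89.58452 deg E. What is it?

NG46tu01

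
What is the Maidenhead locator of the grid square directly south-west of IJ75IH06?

IJ75hh95

Longitude extended square 0; −1 → -1, wraps to 9, carry into subsquare.
Longitude subsquare i = 8; −1 → 7 = h.
Latitude extended square 6; −1 → 5.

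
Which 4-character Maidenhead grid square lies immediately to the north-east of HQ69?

HR70

Longitude square 6; +1 → 7.
Latitude square 9; +1 → 10, wraps to 0, carry into field.
Latitude field Q = 16; +1 → 17 = R.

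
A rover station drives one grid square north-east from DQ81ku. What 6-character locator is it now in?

DQ81lv

Longitude subsquare k = 10; +1 → 11 = l.
Latitude subsquare u = 20; +1 → 21 = v.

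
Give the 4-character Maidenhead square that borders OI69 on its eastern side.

OI79

Longitude square 6; +1 → 7.
The latitude characters are unchanged.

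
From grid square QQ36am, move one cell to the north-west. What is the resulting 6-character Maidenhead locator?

Longitude subsquare a = 0; −1 → -1, wraps to 23 = x, carry into square.
Longitude square 3; −1 → 2.
Latitude subsquare m = 12; +1 → 13 = n.

QQ26xn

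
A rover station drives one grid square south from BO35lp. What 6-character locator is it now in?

BO35lo

Latitude subsquare p = 15; −1 → 14 = o.
The longitude characters are unchanged.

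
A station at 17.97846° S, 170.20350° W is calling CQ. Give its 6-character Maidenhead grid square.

Add 180° to longitude and 90° to latitude: 9.7965, 72.0215.
Field: lon ⌊9.7965/20⌋ = 0 → A; lat ⌊72.0215/10⌋ = 7 → H.
Square: lon ⌊9.7965/2⌋ = 4; lat ⌊2.0215/1⌋ = 2.
Subsquare: lon ⌊1.7965/0.0833333⌋ = 21 → v; lat ⌊0.0215/0.0416667⌋ = 0 → a.

AH42va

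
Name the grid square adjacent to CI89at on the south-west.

Longitude subsquare a = 0; −1 → -1, wraps to 23 = x, carry into square.
Longitude square 8; −1 → 7.
Latitude subsquare t = 19; −1 → 18 = s.

CI79xs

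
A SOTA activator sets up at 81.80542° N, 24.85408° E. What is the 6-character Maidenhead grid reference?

Offset from 180°W / 90°S: lon 204.8541°, lat 171.8054°.
Field (20°×10°, letters A–R): lon ⌊204.8541/20⌋ = 10 → K; lat ⌊171.8054/10⌋ = 17 → R.
Square (2°×1°, digits 0–9): lon ⌊4.8541/2⌋ = 2; lat ⌊1.8054/1⌋ = 1.
Subsquare (5′×2.5′, letters a–x): lon ⌊0.8541/0.0833333⌋ = 10 → k; lat ⌊0.8054/0.0416667⌋ = 19 → t.

KR21kt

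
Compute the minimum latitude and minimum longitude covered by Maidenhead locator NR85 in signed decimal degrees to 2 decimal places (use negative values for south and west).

85.00, 96.00

Field N=13, R=17: +13·20° lon, +17·10° lat → SW at lon 80°, lat 80°.
Square 8, 5: +8·2° lon, +5·1° lat → SW at lon 96°, lat 85°.
latitude 85.00, longitude 96.00.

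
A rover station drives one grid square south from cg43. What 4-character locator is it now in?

CG42

Latitude square 3; −1 → 2.
The longitude characters are unchanged.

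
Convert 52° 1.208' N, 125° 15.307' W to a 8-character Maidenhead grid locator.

CO72ia94

Shift to the Maidenhead origin (180°W, 90°S): lon 54.74488, lat 142.02013.
Field (20°×10°, letters A–R): 54.74488/20 → 2 → C, 142.02013/10 → 14 → O; chars CO.
Square (2°×1°, digits 0–9): 14.74488/2 → 7, 2.02013/1 → 2; chars 72.
Subsquare (5′×2.5′, letters a–x): 0.74488/0.0833333 → 8 → i, 0.02013/0.0416667 → 0 → a; chars ia.
Extended square (30″×15″, digits 0–9): 0.07822/0.00833333 → 9, 0.02013/0.00416667 → 4; chars 94.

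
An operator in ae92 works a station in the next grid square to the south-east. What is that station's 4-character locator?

Longitude square 9; +1 → 10, wraps to 0, carry into field.
Longitude field A = 0; +1 → 1 = B.
Latitude square 2; −1 → 1.

BE01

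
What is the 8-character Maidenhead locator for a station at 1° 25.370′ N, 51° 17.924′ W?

GJ41ik41

Add 180° to longitude and 90° to latitude: 128.70127, 91.42283.
Field: lon ⌊128.70127/20⌋ = 6 → G; lat ⌊91.42283/10⌋ = 9 → J.
Square: lon ⌊8.70127/2⌋ = 4; lat ⌊1.42283/1⌋ = 1.
Subsquare: lon ⌊0.70127/0.0833333⌋ = 8 → i; lat ⌊0.42283/0.0416667⌋ = 10 → k.
Extended square: lon ⌊0.03460/0.00833333⌋ = 4; lat ⌊0.00617/0.00416667⌋ = 1.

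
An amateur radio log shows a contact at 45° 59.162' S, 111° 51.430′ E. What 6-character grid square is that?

Shift to the Maidenhead origin (180°W, 90°S): lon 291.8572, lat 44.0140.
Field: lon ⌊291.8572/20⌋ = 14 → O; lat ⌊44.0140/10⌋ = 4 → E.
Square: lon ⌊11.8572/2⌋ = 5; lat ⌊4.0140/1⌋ = 4.
Subsquare: lon ⌊1.8572/0.0833333⌋ = 22 → w; lat ⌊0.0140/0.0416667⌋ = 0 → a.

OE54wa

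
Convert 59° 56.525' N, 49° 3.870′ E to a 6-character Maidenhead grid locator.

LO49mw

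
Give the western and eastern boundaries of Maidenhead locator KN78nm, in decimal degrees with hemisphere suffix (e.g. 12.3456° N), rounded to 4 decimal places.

35.0833° E, 35.1667° E

Field K=10, N=13: +10·20° lon, +13·10° lat → SW at lon 20°, lat 40°.
Square 7, 8: +7·2° lon, +8·1° lat → SW at lon 34°, lat 48°.
Subsquare n=13, m=12: +13·0.0833333° lon, +12·0.0416667° lat → SW at lon 35.0833°, lat 48.5°.
Cell spans 0.0833333° lon × 0.0416667° lat.
west 35.0833° E, east 35.1667° E.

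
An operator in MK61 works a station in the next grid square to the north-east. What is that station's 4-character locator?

MK72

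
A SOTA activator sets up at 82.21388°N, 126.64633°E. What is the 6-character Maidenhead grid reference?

Offset from 180°W / 90°S: lon 306.6463°, lat 172.2139°.
Field (20°×10°, letters A–R): 306.6463/20 → 15 → P, 172.2139/10 → 17 → R; chars PR.
Square (2°×1°, digits 0–9): 6.6463/2 → 3, 2.2139/1 → 2; chars 32.
Subsquare (5′×2.5′, letters a–x): 0.6463/0.0833333 → 7 → h, 0.2139/0.0416667 → 5 → f; chars hf.

PR32hf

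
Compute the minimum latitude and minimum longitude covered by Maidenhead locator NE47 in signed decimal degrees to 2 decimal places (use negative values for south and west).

-43.00, 88.00

Field N=13, E=4: +13·20° lon, +4·10° lat → SW at lon 80°, lat -50°.
Square 4, 7: +4·2° lon, +7·1° lat → SW at lon 88°, lat -43°.
latitude -43.00, longitude 88.00.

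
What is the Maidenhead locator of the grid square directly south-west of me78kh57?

Longitude extended square 5; −1 → 4.
Latitude extended square 7; −1 → 6.

ME78kh46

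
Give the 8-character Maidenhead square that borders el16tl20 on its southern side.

EL16tk29

Latitude extended square 0; −1 → -1, wraps to 9, carry into subsquare.
Latitude subsquare l = 11; −1 → 10 = k.
The longitude characters are unchanged.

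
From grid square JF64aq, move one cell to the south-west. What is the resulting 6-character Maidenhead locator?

JF54xp

Longitude subsquare a = 0; −1 → -1, wraps to 23 = x, carry into square.
Longitude square 6; −1 → 5.
Latitude subsquare q = 16; −1 → 15 = p.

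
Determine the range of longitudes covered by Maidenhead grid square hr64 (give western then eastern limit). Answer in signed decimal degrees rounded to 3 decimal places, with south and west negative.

Field H=7, R=17: +7·20° lon, +17·10° lat → SW at lon -40°, lat 80°.
Square 6, 4: +6·2° lon, +4·1° lat → SW at lon -28°, lat 84°.
Cell spans 2° lon × 1° lat.
west -28.000, east -26.000.

-28.000, -26.000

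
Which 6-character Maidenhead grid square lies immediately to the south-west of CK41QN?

CK41pm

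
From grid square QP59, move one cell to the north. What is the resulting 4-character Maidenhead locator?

QQ50

Latitude square 9; +1 → 10, wraps to 0, carry into field.
Latitude field P = 15; +1 → 16 = Q.
The longitude characters are unchanged.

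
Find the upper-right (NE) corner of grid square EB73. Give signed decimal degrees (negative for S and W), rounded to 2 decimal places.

Field E=4, B=1: +4·20° lon, +1·10° lat → SW at lon -100°, lat -80°.
Square 7, 3: +7·2° lon, +3·1° lat → SW at lon -86°, lat -77°.
Cell spans 2° lon × 1° lat. NE corner is SW corner plus one full cell.
latitude -76.00, longitude -84.00.

-76.00, -84.00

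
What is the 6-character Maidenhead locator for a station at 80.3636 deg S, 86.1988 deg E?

Add 180° to longitude and 90° to latitude: 266.1988, 9.6364.
Field: 266.1988/20 → 13 → N, 9.6364/10 → 0 → A; chars NA.
Square: 6.1988/2 → 3, 9.6364/1 → 9; chars 39.
Subsquare: 0.1988/0.0833333 → 2 → c, 0.6364/0.0416667 → 15 → p; chars cp.

NA39cp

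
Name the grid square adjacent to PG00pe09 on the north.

Latitude extended square 9; +1 → 10, wraps to 0, carry into subsquare.
Latitude subsquare e = 4; +1 → 5 = f.
The longitude characters are unchanged.

PG00pf00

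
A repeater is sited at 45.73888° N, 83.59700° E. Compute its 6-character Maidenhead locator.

Add 180° to longitude and 90° to latitude: 263.5970, 135.7389.
Field: 263.5970/20 → 13 → N, 135.7389/10 → 13 → N; chars NN.
Square: 3.5970/2 → 1, 5.7389/1 → 5; chars 15.
Subsquare: 1.5970/0.0833333 → 19 → t, 0.7389/0.0416667 → 17 → r; chars tr.

NN15tr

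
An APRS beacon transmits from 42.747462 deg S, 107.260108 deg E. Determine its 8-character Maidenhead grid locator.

Add 180° to longitude and 90° to latitude: 287.26011, 47.25254.
Field: 287.26011/20 → 14 → O, 47.25254/10 → 4 → E; chars OE.
Square: 7.26011/2 → 3, 7.25254/1 → 7; chars 37.
Subsquare: 1.26011/0.0833333 → 15 → p, 0.25254/0.0416667 → 6 → g; chars pg.
Extended square: 0.01011/0.00833333 → 1, 0.00254/0.00416667 → 0; chars 10.

OE37pg10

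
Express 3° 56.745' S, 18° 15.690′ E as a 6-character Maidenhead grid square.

Add 180° to longitude and 90° to latitude: 198.2615, 86.0542.
Field (20°×10°, letters A–R): 198.2615/20 → 9 → J, 86.0542/10 → 8 → I; chars JI.
Square (2°×1°, digits 0–9): 18.2615/2 → 9, 6.0542/1 → 6; chars 96.
Subsquare (5′×2.5′, letters a–x): 0.2615/0.0833333 → 3 → d, 0.0542/0.0416667 → 1 → b; chars db.

JI96db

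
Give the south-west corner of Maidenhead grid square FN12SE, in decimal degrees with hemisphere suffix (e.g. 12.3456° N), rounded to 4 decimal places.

42.1667° N, 76.5000° W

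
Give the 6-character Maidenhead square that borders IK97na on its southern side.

IK96nx

Latitude subsquare a = 0; −1 → -1, wraps to 23 = x, carry into square.
Latitude square 7; −1 → 6.
The longitude characters are unchanged.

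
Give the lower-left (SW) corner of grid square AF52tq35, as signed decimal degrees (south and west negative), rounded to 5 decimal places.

Field A=0, F=5: +0·20° lon, +5·10° lat → SW at lon -180°, lat -40°.
Square 5, 2: +5·2° lon, +2·1° lat → SW at lon -170°, lat -38°.
Subsquare t=19, q=16: +19·0.0833333° lon, +16·0.0416667° lat → SW at lon -168.417°, lat -37.3333°.
Extended square 3, 5: +3·0.00833333° lon, +5·0.00416667° lat → SW at lon -168.392°, lat -37.3125°.
latitude -37.31250, longitude -168.39167.

-37.31250, -168.39167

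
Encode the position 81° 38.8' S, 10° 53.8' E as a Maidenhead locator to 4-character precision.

Shift to the Maidenhead origin (180°W, 90°S): lon 190.90, lat 8.35.
Field: lon ⌊190.90/20⌋ = 9 → J; lat ⌊8.35/10⌋ = 0 → A.
Square: lon ⌊10.90/2⌋ = 5; lat ⌊8.35/1⌋ = 8.

JA58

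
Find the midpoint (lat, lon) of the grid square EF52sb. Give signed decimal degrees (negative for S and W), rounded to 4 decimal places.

-37.9375, -88.4583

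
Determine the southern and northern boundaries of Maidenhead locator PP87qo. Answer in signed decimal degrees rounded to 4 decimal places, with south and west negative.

67.5833, 67.6250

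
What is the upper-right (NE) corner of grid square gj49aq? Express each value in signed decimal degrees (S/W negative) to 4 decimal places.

9.7083, -51.9167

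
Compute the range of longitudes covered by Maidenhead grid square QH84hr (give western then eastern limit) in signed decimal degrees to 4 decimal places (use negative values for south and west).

156.5833, 156.6667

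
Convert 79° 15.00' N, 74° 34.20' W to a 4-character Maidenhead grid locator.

FQ29

Offset from 180°W / 90°S: lon 105.43°, lat 169.25°.
Field: 105.43/20 → 5 → F, 169.25/10 → 16 → Q; chars FQ.
Square: 5.43/2 → 2, 9.25/1 → 9; chars 29.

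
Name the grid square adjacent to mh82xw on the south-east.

Longitude subsquare x = 23; +1 → 24, wraps to 0 = a, carry into square.
Longitude square 8; +1 → 9.
Latitude subsquare w = 22; −1 → 21 = v.

MH92av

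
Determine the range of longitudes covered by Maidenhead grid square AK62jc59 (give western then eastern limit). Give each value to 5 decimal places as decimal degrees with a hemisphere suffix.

167.20833° W, 167.20000° W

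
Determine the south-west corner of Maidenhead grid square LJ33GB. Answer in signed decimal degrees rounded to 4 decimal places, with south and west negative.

Field L=11, J=9: +11·20° lon, +9·10° lat → SW at lon 40°, lat 0°.
Square 3, 3: +3·2° lon, +3·1° lat → SW at lon 46°, lat 3°.
Subsquare g=6, b=1: +6·0.0833333° lon, +1·0.0416667° lat → SW at lon 46.5°, lat 3.04167°.
latitude 3.0417, longitude 46.5000.

3.0417, 46.5000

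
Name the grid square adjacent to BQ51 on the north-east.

BQ62

Longitude square 5; +1 → 6.
Latitude square 1; +1 → 2.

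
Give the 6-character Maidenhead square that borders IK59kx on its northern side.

IL50ka

Latitude subsquare x = 23; +1 → 24, wraps to 0 = a, carry into square.
Latitude square 9; +1 → 10, wraps to 0, carry into field.
Latitude field K = 10; +1 → 11 = L.
The longitude characters are unchanged.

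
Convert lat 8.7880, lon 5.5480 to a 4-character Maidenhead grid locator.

Add 180° to longitude and 90° to latitude: 185.55, 98.79.
Field: lon ⌊185.55/20⌋ = 9 → J; lat ⌊98.79/10⌋ = 9 → J.
Square: lon ⌊5.55/2⌋ = 2; lat ⌊8.79/1⌋ = 8.

JJ28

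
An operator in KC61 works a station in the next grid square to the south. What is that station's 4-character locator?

Latitude square 1; −1 → 0.
The longitude characters are unchanged.

KC60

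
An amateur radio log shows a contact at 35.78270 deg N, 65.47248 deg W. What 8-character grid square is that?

FM75gs37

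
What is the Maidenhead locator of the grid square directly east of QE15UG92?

QE15vg02

Longitude extended square 9; +1 → 10, wraps to 0, carry into subsquare.
Longitude subsquare u = 20; +1 → 21 = v.
The latitude characters are unchanged.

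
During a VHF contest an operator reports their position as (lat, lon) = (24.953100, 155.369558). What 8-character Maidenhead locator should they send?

Offset from 180°W / 90°S: lon 335.36956°, lat 114.95310°.
Field: 335.36956/20 → 16 → Q, 114.95310/10 → 11 → L; chars QL.
Square: 15.36956/2 → 7, 4.95310/1 → 4; chars 74.
Subsquare: 1.36956/0.0833333 → 16 → q, 0.95310/0.0416667 → 22 → w; chars qw.
Extended square: 0.03622/0.00833333 → 4, 0.03643/0.00416667 → 8; chars 48.

QL74qw48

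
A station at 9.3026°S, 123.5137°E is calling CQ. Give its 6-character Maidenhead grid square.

PI10sq

Shift to the Maidenhead origin (180°W, 90°S): lon 303.5137, lat 80.6974.
Field: 303.5137/20 → 15 → P, 80.6974/10 → 8 → I; chars PI.
Square: 3.5137/2 → 1, 0.6974/1 → 0; chars 10.
Subsquare: 1.5137/0.0833333 → 18 → s, 0.6974/0.0416667 → 16 → q; chars sq.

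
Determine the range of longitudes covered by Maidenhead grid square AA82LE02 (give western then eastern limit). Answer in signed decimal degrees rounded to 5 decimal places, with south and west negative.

Field A=0, A=0: +0·20° lon, +0·10° lat → SW at lon -180°, lat -90°.
Square 8, 2: +8·2° lon, +2·1° lat → SW at lon -164°, lat -88°.
Subsquare l=11, e=4: +11·0.0833333° lon, +4·0.0416667° lat → SW at lon -163.083°, lat -87.8333°.
Extended square 0, 2: +0·0.00833333° lon, +2·0.00416667° lat → SW at lon -163.083°, lat -87.825°.
Cell spans 0.00833333° lon × 0.00416667° lat.
west -163.08333, east -163.07500.

-163.08333, -163.07500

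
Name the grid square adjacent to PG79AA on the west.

Longitude subsquare a = 0; −1 → -1, wraps to 23 = x, carry into square.
Longitude square 7; −1 → 6.
The latitude characters are unchanged.

PG69xa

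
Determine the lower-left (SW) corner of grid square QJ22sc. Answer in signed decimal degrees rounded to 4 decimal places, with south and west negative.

2.0833, 145.5000

Field Q=16, J=9: +16·20° lon, +9·10° lat → SW at lon 140°, lat 0°.
Square 2, 2: +2·2° lon, +2·1° lat → SW at lon 144°, lat 2°.
Subsquare s=18, c=2: +18·0.0833333° lon, +2·0.0416667° lat → SW at lon 145.5°, lat 2.08333°.
latitude 2.0833, longitude 145.5000.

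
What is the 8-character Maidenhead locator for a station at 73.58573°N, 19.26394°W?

IQ03io80

Offset from 180°W / 90°S: lon 160.73606°, lat 163.58573°.
Field: 160.73606/20 → 8 → I, 163.58573/10 → 16 → Q; chars IQ.
Square: 0.73606/2 → 0, 3.58573/1 → 3; chars 03.
Subsquare: 0.73606/0.0833333 → 8 → i, 0.58573/0.0416667 → 14 → o; chars io.
Extended square: 0.06939/0.00833333 → 8, 0.00240/0.00416667 → 0; chars 80.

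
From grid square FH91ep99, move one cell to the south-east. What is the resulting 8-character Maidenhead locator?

FH91fp08

Longitude extended square 9; +1 → 10, wraps to 0, carry into subsquare.
Longitude subsquare e = 4; +1 → 5 = f.
Latitude extended square 9; −1 → 8.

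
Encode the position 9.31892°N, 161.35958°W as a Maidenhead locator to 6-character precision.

AJ99hh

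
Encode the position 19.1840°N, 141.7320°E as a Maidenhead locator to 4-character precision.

QK09

Offset from 180°W / 90°S: lon 321.73°, lat 109.18°.
Field: lon ⌊321.73/20⌋ = 16 → Q; lat ⌊109.18/10⌋ = 10 → K.
Square: lon ⌊1.73/2⌋ = 0; lat ⌊9.18/1⌋ = 9.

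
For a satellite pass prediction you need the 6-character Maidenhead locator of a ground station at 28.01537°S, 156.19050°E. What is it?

QG81cx

Add 180° to longitude and 90° to latitude: 336.1905, 61.9846.
Field: lon ⌊336.1905/20⌋ = 16 → Q; lat ⌊61.9846/10⌋ = 6 → G.
Square: lon ⌊16.1905/2⌋ = 8; lat ⌊1.9846/1⌋ = 1.
Subsquare: lon ⌊0.1905/0.0833333⌋ = 2 → c; lat ⌊0.9846/0.0416667⌋ = 23 → x.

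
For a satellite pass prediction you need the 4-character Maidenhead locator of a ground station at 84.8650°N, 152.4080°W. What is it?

Shift to the Maidenhead origin (180°W, 90°S): lon 27.59, lat 174.87.
Field: lon ⌊27.59/20⌋ = 1 → B; lat ⌊174.87/10⌋ = 17 → R.
Square: lon ⌊7.59/2⌋ = 3; lat ⌊4.87/1⌋ = 4.

BR34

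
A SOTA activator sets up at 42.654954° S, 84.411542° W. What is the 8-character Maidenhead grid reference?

EE77ti02

Offset from 180°W / 90°S: lon 95.58846°, lat 47.34505°.
Field: 95.58846/20 → 4 → E, 47.34505/10 → 4 → E; chars EE.
Square: 15.58846/2 → 7, 7.34505/1 → 7; chars 77.
Subsquare: 1.58846/0.0833333 → 19 → t, 0.34505/0.0416667 → 8 → i; chars ti.
Extended square: 0.00512/0.00833333 → 0, 0.01171/0.00416667 → 2; chars 02.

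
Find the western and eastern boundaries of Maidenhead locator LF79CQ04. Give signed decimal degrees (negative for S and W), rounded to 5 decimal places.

54.16667, 54.17500

Field L=11, F=5: +11·20° lon, +5·10° lat → SW at lon 40°, lat -40°.
Square 7, 9: +7·2° lon, +9·1° lat → SW at lon 54°, lat -31°.
Subsquare c=2, q=16: +2·0.0833333° lon, +16·0.0416667° lat → SW at lon 54.1667°, lat -30.3333°.
Extended square 0, 4: +0·0.00833333° lon, +4·0.00416667° lat → SW at lon 54.1667°, lat -30.3167°.
Cell spans 0.00833333° lon × 0.00416667° lat.
west 54.16667, east 54.17500.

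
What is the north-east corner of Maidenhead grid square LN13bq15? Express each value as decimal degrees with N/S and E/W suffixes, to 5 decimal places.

Field L=11, N=13: +11·20° lon, +13·10° lat → SW at lon 40°, lat 40°.
Square 1, 3: +1·2° lon, +3·1° lat → SW at lon 42°, lat 43°.
Subsquare b=1, q=16: +1·0.0833333° lon, +16·0.0416667° lat → SW at lon 42.0833°, lat 43.6667°.
Extended square 1, 5: +1·0.00833333° lon, +5·0.00416667° lat → SW at lon 42.0917°, lat 43.6875°.
Cell spans 0.00833333° lon × 0.00416667° lat. NE corner is SW corner plus one full cell.
latitude 43.69167° N, longitude 42.10000° E.

43.69167° N, 42.10000° E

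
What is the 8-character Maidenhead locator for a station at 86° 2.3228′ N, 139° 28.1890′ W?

CR06ga39

Add 180° to longitude and 90° to latitude: 40.53018, 176.03871.
Field: 40.53018/20 → 2 → C, 176.03871/10 → 17 → R; chars CR.
Square: 0.53018/2 → 0, 6.03871/1 → 6; chars 06.
Subsquare: 0.53018/0.0833333 → 6 → g, 0.03871/0.0416667 → 0 → a; chars ga.
Extended square: 0.03018/0.00833333 → 3, 0.03871/0.00416667 → 9; chars 39.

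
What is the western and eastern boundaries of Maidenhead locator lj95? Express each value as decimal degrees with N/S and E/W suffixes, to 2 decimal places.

Field L=11, J=9: +11·20° lon, +9·10° lat → SW at lon 40°, lat 0°.
Square 9, 5: +9·2° lon, +5·1° lat → SW at lon 58°, lat 5°.
Cell spans 2° lon × 1° lat.
west 58.00° E, east 60.00° E.

58.00° E, 60.00° E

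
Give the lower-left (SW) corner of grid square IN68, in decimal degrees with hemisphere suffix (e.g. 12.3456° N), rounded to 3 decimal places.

Field I=8, N=13: +8·20° lon, +13·10° lat → SW at lon -20°, lat 40°.
Square 6, 8: +6·2° lon, +8·1° lat → SW at lon -8°, lat 48°.
latitude 48.000° N, longitude 8.000° W.

48.000° N, 8.000° W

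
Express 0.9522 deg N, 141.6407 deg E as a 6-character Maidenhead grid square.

QJ00tw

Add 180° to longitude and 90° to latitude: 321.6407, 90.9522.
Field (20°×10°, letters A–R): lon ⌊321.6407/20⌋ = 16 → Q; lat ⌊90.9522/10⌋ = 9 → J.
Square (2°×1°, digits 0–9): lon ⌊1.6407/2⌋ = 0; lat ⌊0.9522/1⌋ = 0.
Subsquare (5′×2.5′, letters a–x): lon ⌊1.6407/0.0833333⌋ = 19 → t; lat ⌊0.9522/0.0416667⌋ = 22 → w.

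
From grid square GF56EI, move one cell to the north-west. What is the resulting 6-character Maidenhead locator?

Longitude subsquare e = 4; −1 → 3 = d.
Latitude subsquare i = 8; +1 → 9 = j.

GF56dj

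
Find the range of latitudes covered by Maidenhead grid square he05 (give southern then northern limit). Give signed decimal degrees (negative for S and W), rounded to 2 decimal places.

-45.00, -44.00

Field H=7, E=4: +7·20° lon, +4·10° lat → SW at lon -40°, lat -50°.
Square 0, 5: +0·2° lon, +5·1° lat → SW at lon -40°, lat -45°.
Cell spans 2° lon × 1° lat.
south -45.00, north -44.00.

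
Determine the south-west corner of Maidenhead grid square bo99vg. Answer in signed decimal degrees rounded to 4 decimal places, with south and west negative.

59.2500, -140.2500

Field B=1, O=14: +1·20° lon, +14·10° lat → SW at lon -160°, lat 50°.
Square 9, 9: +9·2° lon, +9·1° lat → SW at lon -142°, lat 59°.
Subsquare v=21, g=6: +21·0.0833333° lon, +6·0.0416667° lat → SW at lon -140.25°, lat 59.25°.
latitude 59.2500, longitude -140.2500.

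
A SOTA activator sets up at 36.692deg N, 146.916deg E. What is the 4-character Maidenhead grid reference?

Offset from 180°W / 90°S: lon 326.92°, lat 126.69°.
Field: 326.92/20 → 16 → Q, 126.69/10 → 12 → M; chars QM.
Square: 6.92/2 → 3, 6.69/1 → 6; chars 36.

QM36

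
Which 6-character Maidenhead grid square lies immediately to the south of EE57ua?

Latitude subsquare a = 0; −1 → -1, wraps to 23 = x, carry into square.
Latitude square 7; −1 → 6.
The longitude characters are unchanged.

EE56ux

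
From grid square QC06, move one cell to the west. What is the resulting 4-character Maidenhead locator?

Longitude square 0; −1 → -1, wraps to 9, carry into field.
Longitude field Q = 16; −1 → 15 = P.
The latitude characters are unchanged.

PC96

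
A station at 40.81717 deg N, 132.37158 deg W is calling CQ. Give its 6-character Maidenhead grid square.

CN30tt

Offset from 180°W / 90°S: lon 47.6284°, lat 130.8172°.
Field: 47.6284/20 → 2 → C, 130.8172/10 → 13 → N; chars CN.
Square: 7.6284/2 → 3, 0.8172/1 → 0; chars 30.
Subsquare: 1.6284/0.0833333 → 19 → t, 0.8172/0.0416667 → 19 → t; chars tt.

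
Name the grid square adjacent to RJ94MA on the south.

RJ93mx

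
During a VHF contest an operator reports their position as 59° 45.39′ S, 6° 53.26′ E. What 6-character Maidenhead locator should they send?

Add 180° to longitude and 90° to latitude: 186.8877, 30.2435.
Field: 186.8877/20 → 9 → J, 30.2435/10 → 3 → D; chars JD.
Square: 6.8877/2 → 3, 0.2435/1 → 0; chars 30.
Subsquare: 0.8877/0.0833333 → 10 → k, 0.2435/0.0416667 → 5 → f; chars kf.

JD30kf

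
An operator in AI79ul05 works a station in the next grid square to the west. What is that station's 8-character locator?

Longitude extended square 0; −1 → -1, wraps to 9, carry into subsquare.
Longitude subsquare u = 20; −1 → 19 = t.
The latitude characters are unchanged.

AI79tl95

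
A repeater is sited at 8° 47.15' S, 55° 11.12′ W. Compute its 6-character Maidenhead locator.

GI21jf

Shift to the Maidenhead origin (180°W, 90°S): lon 124.8147, lat 81.2142.
Field (20°×10°, letters A–R): 124.8147/20 → 6 → G, 81.2142/10 → 8 → I; chars GI.
Square (2°×1°, digits 0–9): 4.8147/2 → 2, 1.2142/1 → 1; chars 21.
Subsquare (5′×2.5′, letters a–x): 0.8147/0.0833333 → 9 → j, 0.2142/0.0416667 → 5 → f; chars jf.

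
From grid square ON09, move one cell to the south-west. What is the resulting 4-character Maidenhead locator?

Longitude square 0; −1 → -1, wraps to 9, carry into field.
Longitude field O = 14; −1 → 13 = N.
Latitude square 9; −1 → 8.

NN98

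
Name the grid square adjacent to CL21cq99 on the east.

CL21dq09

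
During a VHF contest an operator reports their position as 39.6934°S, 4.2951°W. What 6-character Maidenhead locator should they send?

Shift to the Maidenhead origin (180°W, 90°S): lon 175.7049, lat 50.3066.
Field: lon ⌊175.7049/20⌋ = 8 → I; lat ⌊50.3066/10⌋ = 5 → F.
Square: lon ⌊15.7049/2⌋ = 7; lat ⌊0.3066/1⌋ = 0.
Subsquare: lon ⌊1.7049/0.0833333⌋ = 20 → u; lat ⌊0.3066/0.0416667⌋ = 7 → h.

IF70uh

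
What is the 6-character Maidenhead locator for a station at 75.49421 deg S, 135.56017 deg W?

Offset from 180°W / 90°S: lon 44.4398°, lat 14.5058°.
Field: lon ⌊44.4398/20⌋ = 2 → C; lat ⌊14.5058/10⌋ = 1 → B.
Square: lon ⌊4.4398/2⌋ = 2; lat ⌊4.5058/1⌋ = 4.
Subsquare: lon ⌊0.4398/0.0833333⌋ = 5 → f; lat ⌊0.5058/0.0416667⌋ = 12 → m.

CB24fm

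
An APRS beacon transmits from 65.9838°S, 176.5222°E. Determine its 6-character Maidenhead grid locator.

Add 180° to longitude and 90° to latitude: 356.5222, 24.0162.
Field: 356.5222/20 → 17 → R, 24.0162/10 → 2 → C; chars RC.
Square: 16.5222/2 → 8, 4.0162/1 → 4; chars 84.
Subsquare: 0.5222/0.0833333 → 6 → g, 0.0162/0.0416667 → 0 → a; chars ga.

RC84ga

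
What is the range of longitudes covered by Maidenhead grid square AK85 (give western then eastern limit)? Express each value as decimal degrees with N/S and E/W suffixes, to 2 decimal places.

Field A=0, K=10: +0·20° lon, +10·10° lat → SW at lon -180°, lat 10°.
Square 8, 5: +8·2° lon, +5·1° lat → SW at lon -164°, lat 15°.
Cell spans 2° lon × 1° lat.
west 164.00° W, east 162.00° W.

164.00° W, 162.00° W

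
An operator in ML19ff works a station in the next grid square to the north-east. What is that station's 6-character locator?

ML19gg

Longitude subsquare f = 5; +1 → 6 = g.
Latitude subsquare f = 5; +1 → 6 = g.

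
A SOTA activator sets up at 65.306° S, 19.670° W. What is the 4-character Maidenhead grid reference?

Add 180° to longitude and 90° to latitude: 160.33, 24.69.
Field (20°×10°, letters A–R): lon ⌊160.33/20⌋ = 8 → I; lat ⌊24.69/10⌋ = 2 → C.
Square (2°×1°, digits 0–9): lon ⌊0.33/2⌋ = 0; lat ⌊4.69/1⌋ = 4.

IC04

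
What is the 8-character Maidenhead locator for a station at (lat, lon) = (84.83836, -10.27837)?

IR44uu61

Add 180° to longitude and 90° to latitude: 169.72163, 174.83836.
Field (20°×10°, letters A–R): 169.72163/20 → 8 → I, 174.83836/10 → 17 → R; chars IR.
Square (2°×1°, digits 0–9): 9.72163/2 → 4, 4.83836/1 → 4; chars 44.
Subsquare (5′×2.5′, letters a–x): 1.72163/0.0833333 → 20 → u, 0.83836/0.0416667 → 20 → u; chars uu.
Extended square (30″×15″, digits 0–9): 0.05496/0.00833333 → 6, 0.00503/0.00416667 → 1; chars 61.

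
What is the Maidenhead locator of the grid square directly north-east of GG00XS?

GG10at

Longitude subsquare x = 23; +1 → 24, wraps to 0 = a, carry into square.
Longitude square 0; +1 → 1.
Latitude subsquare s = 18; +1 → 19 = t.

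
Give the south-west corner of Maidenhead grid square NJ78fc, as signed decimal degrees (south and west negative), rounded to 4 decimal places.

8.0833, 94.4167

Field N=13, J=9: +13·20° lon, +9·10° lat → SW at lon 80°, lat 0°.
Square 7, 8: +7·2° lon, +8·1° lat → SW at lon 94°, lat 8°.
Subsquare f=5, c=2: +5·0.0833333° lon, +2·0.0416667° lat → SW at lon 94.4167°, lat 8.08333°.
latitude 8.0833, longitude 94.4167.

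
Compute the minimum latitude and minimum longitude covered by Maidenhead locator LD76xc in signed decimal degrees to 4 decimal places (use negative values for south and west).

-53.9167, 55.9167

Field L=11, D=3: +11·20° lon, +3·10° lat → SW at lon 40°, lat -60°.
Square 7, 6: +7·2° lon, +6·1° lat → SW at lon 54°, lat -54°.
Subsquare x=23, c=2: +23·0.0833333° lon, +2·0.0416667° lat → SW at lon 55.9167°, lat -53.9167°.
latitude -53.9167, longitude 55.9167.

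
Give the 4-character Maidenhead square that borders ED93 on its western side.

ED83

Longitude square 9; −1 → 8.
The latitude characters are unchanged.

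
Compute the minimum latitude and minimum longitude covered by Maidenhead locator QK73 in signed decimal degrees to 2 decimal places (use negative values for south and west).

13.00, 154.00

Field Q=16, K=10: +16·20° lon, +10·10° lat → SW at lon 140°, lat 10°.
Square 7, 3: +7·2° lon, +3·1° lat → SW at lon 154°, lat 13°.
latitude 13.00, longitude 154.00.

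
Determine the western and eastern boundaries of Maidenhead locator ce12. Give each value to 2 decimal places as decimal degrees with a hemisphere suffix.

138.00° W, 136.00° W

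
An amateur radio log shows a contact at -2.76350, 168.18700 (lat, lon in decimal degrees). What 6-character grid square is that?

Offset from 180°W / 90°S: lon 348.1870°, lat 87.2365°.
Field: lon ⌊348.1870/20⌋ = 17 → R; lat ⌊87.2365/10⌋ = 8 → I.
Square: lon ⌊8.1870/2⌋ = 4; lat ⌊7.2365/1⌋ = 7.
Subsquare: lon ⌊0.1870/0.0833333⌋ = 2 → c; lat ⌊0.2365/0.0416667⌋ = 5 → f.

RI47cf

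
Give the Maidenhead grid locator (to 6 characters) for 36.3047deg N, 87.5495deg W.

EM66fh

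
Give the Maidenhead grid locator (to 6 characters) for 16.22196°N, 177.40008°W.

AK16hf

Offset from 180°W / 90°S: lon 2.5999°, lat 106.2220°.
Field (20°×10°, letters A–R): 2.5999/20 → 0 → A, 106.2220/10 → 10 → K; chars AK.
Square (2°×1°, digits 0–9): 2.5999/2 → 1, 6.2220/1 → 6; chars 16.
Subsquare (5′×2.5′, letters a–x): 0.5999/0.0833333 → 7 → h, 0.2220/0.0416667 → 5 → f; chars hf.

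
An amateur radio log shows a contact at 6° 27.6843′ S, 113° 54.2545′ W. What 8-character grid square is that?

DI33bm19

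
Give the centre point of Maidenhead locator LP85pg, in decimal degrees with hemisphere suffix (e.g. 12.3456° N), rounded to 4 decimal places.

65.2708° N, 57.2917° E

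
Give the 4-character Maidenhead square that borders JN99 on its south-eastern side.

KN08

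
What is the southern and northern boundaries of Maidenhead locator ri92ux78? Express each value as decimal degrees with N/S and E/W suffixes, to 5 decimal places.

7.00833° S, 7.00417° S

Field R=17, I=8: +17·20° lon, +8·10° lat → SW at lon 160°, lat -10°.
Square 9, 2: +9·2° lon, +2·1° lat → SW at lon 178°, lat -8°.
Subsquare u=20, x=23: +20·0.0833333° lon, +23·0.0416667° lat → SW at lon 179.667°, lat -7.04167°.
Extended square 7, 8: +7·0.00833333° lon, +8·0.00416667° lat → SW at lon 179.725°, lat -7.00833°.
Cell spans 0.00833333° lon × 0.00416667° lat.
south 7.00833° S, north 7.00417° S.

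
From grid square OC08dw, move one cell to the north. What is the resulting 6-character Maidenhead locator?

Latitude subsquare w = 22; +1 → 23 = x.
The longitude characters are unchanged.

OC08dx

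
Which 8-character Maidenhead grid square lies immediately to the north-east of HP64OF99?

HP64pg00

Longitude extended square 9; +1 → 10, wraps to 0, carry into subsquare.
Longitude subsquare o = 14; +1 → 15 = p.
Latitude extended square 9; +1 → 10, wraps to 0, carry into subsquare.
Latitude subsquare f = 5; +1 → 6 = g.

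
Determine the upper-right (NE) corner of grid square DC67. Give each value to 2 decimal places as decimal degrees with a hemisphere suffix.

62.00° S, 106.00° W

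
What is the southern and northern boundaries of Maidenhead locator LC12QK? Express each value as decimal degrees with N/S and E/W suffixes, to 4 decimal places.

67.5833° S, 67.5417° S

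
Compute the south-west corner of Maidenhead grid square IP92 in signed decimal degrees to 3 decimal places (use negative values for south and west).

62.000, -2.000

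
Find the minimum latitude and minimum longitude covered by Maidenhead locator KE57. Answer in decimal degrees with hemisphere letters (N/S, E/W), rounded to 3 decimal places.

Field K=10, E=4: +10·20° lon, +4·10° lat → SW at lon 20°, lat -50°.
Square 5, 7: +5·2° lon, +7·1° lat → SW at lon 30°, lat -43°.
latitude 43.000° S, longitude 30.000° E.

43.000° S, 30.000° E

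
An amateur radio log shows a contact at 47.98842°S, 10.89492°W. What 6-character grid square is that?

IE42na

Shift to the Maidenhead origin (180°W, 90°S): lon 169.1051, lat 42.0116.
Field (20°×10°, letters A–R): lon ⌊169.1051/20⌋ = 8 → I; lat ⌊42.0116/10⌋ = 4 → E.
Square (2°×1°, digits 0–9): lon ⌊9.1051/2⌋ = 4; lat ⌊2.0116/1⌋ = 2.
Subsquare (5′×2.5′, letters a–x): lon ⌊1.1051/0.0833333⌋ = 13 → n; lat ⌊0.0116/0.0416667⌋ = 0 → a.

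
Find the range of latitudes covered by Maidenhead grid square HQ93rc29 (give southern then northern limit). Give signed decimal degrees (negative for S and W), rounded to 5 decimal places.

73.12083, 73.12500

Field H=7, Q=16: +7·20° lon, +16·10° lat → SW at lon -40°, lat 70°.
Square 9, 3: +9·2° lon, +3·1° lat → SW at lon -22°, lat 73°.
Subsquare r=17, c=2: +17·0.0833333° lon, +2·0.0416667° lat → SW at lon -20.5833°, lat 73.0833°.
Extended square 2, 9: +2·0.00833333° lon, +9·0.00416667° lat → SW at lon -20.5667°, lat 73.1208°.
Cell spans 0.00833333° lon × 0.00416667° lat.
south 73.12083, north 73.12500.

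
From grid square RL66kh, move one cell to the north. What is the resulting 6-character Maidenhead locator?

RL66ki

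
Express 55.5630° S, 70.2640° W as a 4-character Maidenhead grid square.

Shift to the Maidenhead origin (180°W, 90°S): lon 109.74, lat 34.44.
Field (20°×10°, letters A–R): 109.74/20 → 5 → F, 34.44/10 → 3 → D; chars FD.
Square (2°×1°, digits 0–9): 9.74/2 → 4, 4.44/1 → 4; chars 44.

FD44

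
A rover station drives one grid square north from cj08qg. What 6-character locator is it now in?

CJ08qh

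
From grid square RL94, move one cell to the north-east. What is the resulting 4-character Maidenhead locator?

AL05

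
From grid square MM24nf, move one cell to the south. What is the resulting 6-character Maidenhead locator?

Latitude subsquare f = 5; −1 → 4 = e.
The longitude characters are unchanged.

MM24ne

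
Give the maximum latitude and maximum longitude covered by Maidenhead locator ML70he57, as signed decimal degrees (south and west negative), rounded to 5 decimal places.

20.20000, 74.63333

Field M=12, L=11: +12·20° lon, +11·10° lat → SW at lon 60°, lat 20°.
Square 7, 0: +7·2° lon, +0·1° lat → SW at lon 74°, lat 20°.
Subsquare h=7, e=4: +7·0.0833333° lon, +4·0.0416667° lat → SW at lon 74.5833°, lat 20.1667°.
Extended square 5, 7: +5·0.00833333° lon, +7·0.00416667° lat → SW at lon 74.625°, lat 20.1958°.
Cell spans 0.00833333° lon × 0.00416667° lat. NE corner is SW corner plus one full cell.
latitude 20.20000, longitude 74.63333.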